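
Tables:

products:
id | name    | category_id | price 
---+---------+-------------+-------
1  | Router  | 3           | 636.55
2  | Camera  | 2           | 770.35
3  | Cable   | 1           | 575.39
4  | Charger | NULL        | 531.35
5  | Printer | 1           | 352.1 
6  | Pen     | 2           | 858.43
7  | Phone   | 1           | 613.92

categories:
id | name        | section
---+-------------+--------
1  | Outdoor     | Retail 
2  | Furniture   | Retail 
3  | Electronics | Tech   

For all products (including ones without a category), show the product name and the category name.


LEFT JOIN keeps every row from products (the left table); where category_id has no match in categories, the category columns become NULL. Walk through each product:
  - product 1 (Router): category_id=3 -> matches Electronics
  - product 2 (Camera): category_id=2 -> matches Furniture
  - product 3 (Cable): category_id=1 -> matches Outdoor
  - product 4 (Charger): category_id=NULL, no match -> kept with NULL
  - product 5 (Printer): category_id=1 -> matches Outdoor
  - product 6 (Pen): category_id=2 -> matches Furniture
  - product 7 (Phone): category_id=1 -> matches Outdoor
All 7 rows appear; 1 has NULL category.

SQL:
SELECT a.name, b.name AS category
FROM products a
LEFT JOIN categories b ON a.category_id = b.id

Result:
name    | category   
--------+------------
Router  | Electronics
Camera  | Furniture  
Cable   | Outdoor    
Charger | NULL       
Printer | Outdoor    
Pen     | Furniture  
Phone   | Outdoor    


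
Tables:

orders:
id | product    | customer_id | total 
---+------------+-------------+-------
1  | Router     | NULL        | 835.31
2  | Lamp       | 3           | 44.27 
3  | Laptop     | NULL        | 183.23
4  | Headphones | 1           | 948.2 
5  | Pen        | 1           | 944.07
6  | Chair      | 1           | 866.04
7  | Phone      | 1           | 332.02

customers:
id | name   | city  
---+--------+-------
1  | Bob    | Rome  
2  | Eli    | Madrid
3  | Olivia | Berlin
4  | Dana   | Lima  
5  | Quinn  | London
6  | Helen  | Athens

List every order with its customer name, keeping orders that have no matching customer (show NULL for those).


LEFT JOIN keeps every row from orders (the left table); where customer_id has no match in customers, the customer columns become NULL. Walk through each order:
  - order 1 (Router): customer_id=NULL, no match -> kept with NULL
  - order 2 (Lamp): customer_id=3 -> matches Olivia
  - order 3 (Laptop): customer_id=NULL, no match -> kept with NULL
  - order 4 (Headphones): customer_id=1 -> matches Bob
  - order 5 (Pen): customer_id=1 -> matches Bob
  - order 6 (Chair): customer_id=1 -> matches Bob
  - order 7 (Phone): customer_id=1 -> matches Bob
All 7 rows appear; 2 have NULL customer.

SQL:
SELECT a.product, b.name AS customer
FROM orders a
LEFT JOIN customers b ON a.customer_id = b.id

Result:
product    | customer
-----------+---------
Router     | NULL    
Lamp       | Olivia  
Laptop     | NULL    
Headphones | Bob     
Pen        | Bob     
Chair      | Bob     
Phone      | Bob     


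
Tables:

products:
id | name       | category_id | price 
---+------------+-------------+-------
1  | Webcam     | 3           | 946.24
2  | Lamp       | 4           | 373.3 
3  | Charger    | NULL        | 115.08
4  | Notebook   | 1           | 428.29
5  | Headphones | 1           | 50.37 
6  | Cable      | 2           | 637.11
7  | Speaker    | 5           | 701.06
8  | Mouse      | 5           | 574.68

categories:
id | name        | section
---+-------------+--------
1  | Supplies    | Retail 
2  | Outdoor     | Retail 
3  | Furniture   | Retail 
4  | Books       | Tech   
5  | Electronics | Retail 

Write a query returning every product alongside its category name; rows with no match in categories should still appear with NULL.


LEFT JOIN keeps every row from products (the left table); where category_id has no match in categories, the category columns become NULL. Walk through each product:
  - product 1 (Webcam): category_id=3 -> matches Furniture
  - product 2 (Lamp): category_id=4 -> matches Books
  - product 3 (Charger): category_id=NULL, no match -> kept with NULL
  - product 4 (Notebook): category_id=1 -> matches Supplies
  - product 5 (Headphones): category_id=1 -> matches Supplies
  - product 6 (Cable): category_id=2 -> matches Outdoor
  - product 7 (Speaker): category_id=5 -> matches Electronics
  - product 8 (Mouse): category_id=5 -> matches Electronics
All 8 rows appear; 1 has NULL category.

SQL:
SELECT a.name, b.name AS category
FROM products a
LEFT JOIN categories b ON a.category_id = b.id

Result:
name       | category   
-----------+------------
Webcam     | Furniture  
Lamp       | Books      
Charger    | NULL       
Notebook   | Supplies   
Headphones | Supplies   
Cable      | Outdoor    
Speaker    | Electronics
Mouse      | Electronics


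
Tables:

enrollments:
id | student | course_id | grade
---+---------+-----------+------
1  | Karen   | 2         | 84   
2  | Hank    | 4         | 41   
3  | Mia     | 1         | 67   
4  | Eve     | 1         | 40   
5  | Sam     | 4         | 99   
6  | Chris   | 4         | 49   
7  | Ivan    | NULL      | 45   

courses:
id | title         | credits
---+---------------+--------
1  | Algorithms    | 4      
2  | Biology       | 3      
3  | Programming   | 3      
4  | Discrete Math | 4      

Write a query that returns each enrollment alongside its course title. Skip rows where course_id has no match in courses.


INNER JOIN keeps only enrollments rows whose course_id matches an id in courses. Walk through each enrollment:
  - enrollment 1 (Karen): course_id=2 -> matches Biology
  - enrollment 2 (Hank): course_id=4 -> matches Discrete Math
  - enrollment 3 (Mia): course_id=1 -> matches Algorithms
  - enrollment 4 (Eve): course_id=1 -> matches Algorithms
  - enrollment 5 (Sam): course_id=4 -> matches Discrete Math
  - enrollment 6 (Chris): course_id=4 -> matches Discrete Math
  - enrollment 7 (Ivan): course_id=NULL, no match -> dropped
So 1 of 7 rows is dropped.

SQL:
SELECT a.student, b.title AS course
FROM enrollments a
INNER JOIN courses b ON a.course_id = b.id

Result:
student | course       
--------+--------------
Karen   | Biology      
Hank    | Discrete Math
Mia     | Algorithms   
Eve     | Algorithms   
Sam     | Discrete Math
Chris   | Discrete Math


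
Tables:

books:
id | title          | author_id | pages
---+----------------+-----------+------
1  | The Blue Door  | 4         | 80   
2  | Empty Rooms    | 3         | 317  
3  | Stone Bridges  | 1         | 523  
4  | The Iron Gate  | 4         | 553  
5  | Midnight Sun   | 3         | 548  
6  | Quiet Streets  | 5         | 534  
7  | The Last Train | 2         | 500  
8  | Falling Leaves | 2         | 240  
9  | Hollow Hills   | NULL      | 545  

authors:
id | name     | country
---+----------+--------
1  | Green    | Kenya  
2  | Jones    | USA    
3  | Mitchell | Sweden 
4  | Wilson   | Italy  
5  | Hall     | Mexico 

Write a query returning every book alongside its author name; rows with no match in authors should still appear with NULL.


LEFT JOIN keeps every row from books (the left table); where author_id has no match in authors, the author columns become NULL. Walk through each book:
  - book 1 (The Blue Door): author_id=4 -> matches Wilson
  - book 2 (Empty Rooms): author_id=3 -> matches Mitchell
  - book 3 (Stone Bridges): author_id=1 -> matches Green
  - book 4 (The Iron Gate): author_id=4 -> matches Wilson
  - book 5 (Midnight Sun): author_id=3 -> matches Mitchell
  - book 6 (Quiet Streets): author_id=5 -> matches Hall
  - book 7 (The Last Train): author_id=2 -> matches Jones
  - book 8 (Falling Leaves): author_id=2 -> matches Jones
  - book 9 (Hollow Hills): author_id=NULL, no match -> kept with NULL
All 9 rows appear; 1 has NULL author.

SQL:
SELECT a.title, b.name AS author
FROM books a
LEFT JOIN authors b ON a.author_id = b.id

Result:
title          | author  
---------------+---------
The Blue Door  | Wilson  
Empty Rooms    | Mitchell
Stone Bridges  | Green   
The Iron Gate  | Wilson  
Midnight Sun   | Mitchell
Quiet Streets  | Hall    
The Last Train | Jones   
Falling Leaves | Jones   
Hollow Hills   | NULL    


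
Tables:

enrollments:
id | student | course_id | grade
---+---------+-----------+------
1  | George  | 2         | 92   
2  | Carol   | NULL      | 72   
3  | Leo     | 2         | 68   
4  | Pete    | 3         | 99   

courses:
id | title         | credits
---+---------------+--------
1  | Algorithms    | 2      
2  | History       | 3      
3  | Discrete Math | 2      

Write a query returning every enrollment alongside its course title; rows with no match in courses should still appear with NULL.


LEFT JOIN keeps every row from enrollments (the left table); where course_id has no match in courses, the course columns become NULL. Walk through each enrollment:
  - enrollment 1 (George): course_id=2 -> matches History
  - enrollment 2 (Carol): course_id=NULL, no match -> kept with NULL
  - enrollment 3 (Leo): course_id=2 -> matches History
  - enrollment 4 (Pete): course_id=3 -> matches Discrete Math
All 4 rows appear; 1 has NULL course.

SQL:
SELECT a.student, b.title AS course
FROM enrollments a
LEFT JOIN courses b ON a.course_id = b.id

Result:
student | course       
--------+--------------
George  | History      
Carol   | NULL         
Leo     | History      
Pete    | Discrete Math


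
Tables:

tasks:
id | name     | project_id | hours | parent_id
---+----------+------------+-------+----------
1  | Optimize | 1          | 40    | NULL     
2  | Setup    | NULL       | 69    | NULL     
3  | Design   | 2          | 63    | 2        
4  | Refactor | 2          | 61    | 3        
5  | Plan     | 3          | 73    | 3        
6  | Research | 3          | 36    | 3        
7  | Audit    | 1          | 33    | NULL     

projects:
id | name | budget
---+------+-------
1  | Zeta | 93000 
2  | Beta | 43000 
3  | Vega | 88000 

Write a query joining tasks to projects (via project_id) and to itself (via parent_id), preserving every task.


Two LEFT JOINs from the same base table tasks: one to projects via project_id, one to tasks itself via parent_id. Both are LEFT so every task is preserved.
Match against projects:
  - task 1 (Optimize): project_id=1 -> matches Zeta
  - task 2 (Setup): project_id=NULL, no match -> kept with NULL
  - task 3 (Design): project_id=2 -> matches Beta
  - task 4 (Refactor): project_id=2 -> matches Beta
  - task 5 (Plan): project_id=3 -> matches Vega
  - task 6 (Research): project_id=3 -> matches Vega
  - task 7 (Audit): project_id=1 -> matches Zeta
Match against tasks (self):
  - task 1 (Optimize): parent_id=NULL -> NULL
  - task 2 (Setup): parent_id=NULL -> NULL
  - task 3 (Design): parent_id=2 -> Setup
  - task 4 (Refactor): parent_id=3 -> Design
  - task 5 (Plan): parent_id=3 -> Design
  - task 6 (Research): parent_id=3 -> Design
  - task 7 (Audit): parent_id=NULL -> NULL

SQL:
SELECT a.name, b.name AS project, c.name AS parent
FROM tasks a
LEFT JOIN projects b ON a.project_id = b.id
LEFT JOIN tasks c ON a.parent_id = c.id

Result:
name     | project | parent
---------+---------+-------
Optimize | Zeta    | NULL  
Setup    | NULL    | NULL  
Design   | Beta    | Setup 
Refactor | Beta    | Design
Plan     | Vega    | Design
Research | Vega    | Design
Audit    | Zeta    | NULL  


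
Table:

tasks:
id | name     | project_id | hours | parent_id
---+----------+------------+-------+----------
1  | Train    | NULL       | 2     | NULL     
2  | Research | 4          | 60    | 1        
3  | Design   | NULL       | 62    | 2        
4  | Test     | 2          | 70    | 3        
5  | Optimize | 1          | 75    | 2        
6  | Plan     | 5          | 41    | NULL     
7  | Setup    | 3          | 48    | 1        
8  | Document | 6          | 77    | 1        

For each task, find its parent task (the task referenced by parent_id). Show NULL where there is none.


This is a self-join: tasks is joined to a second copy of itself, matching each row's parent_id to another row's id. Use LEFT JOIN so rows with parent_id=NULL are kept.
  - task 1 (Train): parent_id=NULL -> NULL
  - task 2 (Research): parent_id=1 -> Train
  - task 3 (Design): parent_id=2 -> Research
  - task 4 (Test): parent_id=3 -> Design
  - task 5 (Optimize): parent_id=2 -> Research
  - task 6 (Plan): parent_id=NULL -> NULL
  - task 7 (Setup): parent_id=1 -> Train
  - task 8 (Document): parent_id=1 -> Train

SQL:
SELECT a.name AS item, b.name AS parent
FROM tasks a
LEFT JOIN tasks b ON a.parent_id = b.id

Result:
item     | parent  
---------+---------
Train    | NULL    
Research | Train   
Design   | Research
Test     | Design  
Optimize | Research
Plan     | NULL    
Setup    | Train   
Document | Train   


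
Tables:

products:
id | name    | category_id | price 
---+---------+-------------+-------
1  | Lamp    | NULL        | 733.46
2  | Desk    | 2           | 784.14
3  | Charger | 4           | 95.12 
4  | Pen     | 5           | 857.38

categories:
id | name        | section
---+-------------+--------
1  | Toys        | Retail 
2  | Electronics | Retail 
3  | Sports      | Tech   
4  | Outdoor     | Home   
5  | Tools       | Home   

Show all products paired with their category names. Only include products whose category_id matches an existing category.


INNER JOIN keeps only products rows whose category_id matches an id in categories. Walk through each product:
  - product 1 (Lamp): category_id=NULL, no match -> dropped
  - product 2 (Desk): category_id=2 -> matches Electronics
  - product 3 (Charger): category_id=4 -> matches Outdoor
  - product 4 (Pen): category_id=5 -> matches Tools
So 1 of 4 rows is dropped.

SQL:
SELECT a.name, b.name AS category
FROM products a
INNER JOIN categories b ON a.category_id = b.id

Result:
name    | category   
--------+------------
Desk    | Electronics
Charger | Outdoor    
Pen     | Tools      


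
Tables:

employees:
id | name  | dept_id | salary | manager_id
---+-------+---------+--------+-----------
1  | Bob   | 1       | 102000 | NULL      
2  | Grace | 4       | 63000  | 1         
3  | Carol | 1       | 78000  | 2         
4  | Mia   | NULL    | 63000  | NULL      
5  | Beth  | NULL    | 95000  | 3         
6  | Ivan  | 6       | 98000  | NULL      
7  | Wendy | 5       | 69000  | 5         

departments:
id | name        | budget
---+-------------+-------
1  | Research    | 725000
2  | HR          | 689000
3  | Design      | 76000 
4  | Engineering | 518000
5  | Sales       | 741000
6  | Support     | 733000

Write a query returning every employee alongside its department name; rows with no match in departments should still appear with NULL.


LEFT JOIN keeps every row from employees (the left table); where dept_id has no match in departments, the department columns become NULL. Walk through each employee:
  - employee 1 (Bob): dept_id=1 -> matches Research
  - employee 2 (Grace): dept_id=4 -> matches Engineering
  - employee 3 (Carol): dept_id=1 -> matches Research
  - employee 4 (Mia): dept_id=NULL, no match -> kept with NULL
  - employee 5 (Beth): dept_id=NULL, no match -> kept with NULL
  - employee 6 (Ivan): dept_id=6 -> matches Support
  - employee 7 (Wendy): dept_id=5 -> matches Sales
All 7 rows appear; 2 have NULL department.

SQL:
SELECT a.name, b.name AS department
FROM employees a
LEFT JOIN departments b ON a.dept_id = b.id

Result:
name  | department 
------+------------
Bob   | Research   
Grace | Engineering
Carol | Research   
Mia   | NULL       
Beth  | NULL       
Ivan  | Support    
Wendy | Sales      


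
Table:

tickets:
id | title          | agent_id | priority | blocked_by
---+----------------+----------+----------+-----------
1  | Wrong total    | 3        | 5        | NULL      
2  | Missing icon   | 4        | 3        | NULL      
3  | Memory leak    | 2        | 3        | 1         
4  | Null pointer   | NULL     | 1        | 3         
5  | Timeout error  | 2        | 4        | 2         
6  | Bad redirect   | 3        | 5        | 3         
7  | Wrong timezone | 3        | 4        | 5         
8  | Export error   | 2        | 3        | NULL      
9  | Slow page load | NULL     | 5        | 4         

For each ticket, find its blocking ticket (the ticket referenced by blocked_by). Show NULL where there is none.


This is a self-join: tickets is joined to a second copy of itself, matching each row's blocked_by to another row's id. Use LEFT JOIN so rows with blocked_by=NULL are kept.
  - ticket 1 (Wrong total): blocked_by=NULL -> NULL
  - ticket 2 (Missing icon): blocked_by=NULL -> NULL
  - ticket 3 (Memory leak): blocked_by=1 -> Wrong total
  - ticket 4 (Null pointer): blocked_by=3 -> Memory leak
  - ticket 5 (Timeout error): blocked_by=2 -> Missing icon
  - ticket 6 (Bad redirect): blocked_by=3 -> Memory leak
  - ticket 7 (Wrong timezone): blocked_by=5 -> Timeout error
  - ticket 8 (Export error): blocked_by=NULL -> NULL
  - ticket 9 (Slow page load): blocked_by=4 -> Null pointer

SQL:
SELECT a.title AS item, b.title AS blocked_by
FROM tickets a
LEFT JOIN tickets b ON a.blocked_by = b.id

Result:
item           | blocked_by   
---------------+--------------
Wrong total    | NULL         
Missing icon   | NULL         
Memory leak    | Wrong total  
Null pointer   | Memory leak  
Timeout error  | Missing icon 
Bad redirect   | Memory leak  
Wrong timezone | Timeout error
Export error   | NULL         
Slow page load | Null pointer 


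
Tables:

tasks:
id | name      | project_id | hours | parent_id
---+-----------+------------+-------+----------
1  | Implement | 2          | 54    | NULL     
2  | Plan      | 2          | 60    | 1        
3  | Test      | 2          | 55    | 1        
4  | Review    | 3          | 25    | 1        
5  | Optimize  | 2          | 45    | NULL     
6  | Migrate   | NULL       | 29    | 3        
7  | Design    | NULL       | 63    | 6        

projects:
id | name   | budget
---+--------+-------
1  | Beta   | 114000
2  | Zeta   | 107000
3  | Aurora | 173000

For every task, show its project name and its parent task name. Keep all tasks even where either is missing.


Two LEFT JOINs from the same base table tasks: one to projects via project_id, one to tasks itself via parent_id. Both are LEFT so every task is preserved.
Match against projects:
  - task 1 (Implement): project_id=2 -> matches Zeta
  - task 2 (Plan): project_id=2 -> matches Zeta
  - task 3 (Test): project_id=2 -> matches Zeta
  - task 4 (Review): project_id=3 -> matches Aurora
  - task 5 (Optimize): project_id=2 -> matches Zeta
  - task 6 (Migrate): project_id=NULL, no match -> kept with NULL
  - task 7 (Design): project_id=NULL, no match -> kept with NULL
Match against tasks (self):
  - task 1 (Implement): parent_id=NULL -> NULL
  - task 2 (Plan): parent_id=1 -> Implement
  - task 3 (Test): parent_id=1 -> Implement
  - task 4 (Review): parent_id=1 -> Implement
  - task 5 (Optimize): parent_id=NULL -> NULL
  - task 6 (Migrate): parent_id=3 -> Test
  - task 7 (Design): parent_id=6 -> Migrate

SQL:
SELECT a.name, b.name AS project, c.name AS parent
FROM tasks a
LEFT JOIN projects b ON a.project_id = b.id
LEFT JOIN tasks c ON a.parent_id = c.id

Result:
name      | project | parent   
----------+---------+----------
Implement | Zeta    | NULL     
Plan      | Zeta    | Implement
Test      | Zeta    | Implement
Review    | Aurora  | Implement
Optimize  | Zeta    | NULL     
Migrate   | NULL    | Test     
Design    | NULL    | Migrate  


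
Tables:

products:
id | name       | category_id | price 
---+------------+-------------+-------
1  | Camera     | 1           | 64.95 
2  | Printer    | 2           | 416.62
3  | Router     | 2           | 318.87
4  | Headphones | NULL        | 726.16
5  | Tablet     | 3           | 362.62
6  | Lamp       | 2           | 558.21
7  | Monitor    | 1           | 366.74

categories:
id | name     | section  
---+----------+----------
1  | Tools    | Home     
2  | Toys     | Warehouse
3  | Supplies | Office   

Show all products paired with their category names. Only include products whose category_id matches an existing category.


INNER JOIN keeps only products rows whose category_id matches an id in categories. Walk through each product:
  - product 1 (Camera): category_id=1 -> matches Tools
  - product 2 (Printer): category_id=2 -> matches Toys
  - product 3 (Router): category_id=2 -> matches Toys
  - product 4 (Headphones): category_id=NULL, no match -> dropped
  - product 5 (Tablet): category_id=3 -> matches Supplies
  - product 6 (Lamp): category_id=2 -> matches Toys
  - product 7 (Monitor): category_id=1 -> matches Tools
So 1 of 7 rows is dropped.

SQL:
SELECT a.name, b.name AS category
FROM products a
INNER JOIN categories b ON a.category_id = b.id

Result:
name    | category
--------+---------
Camera  | Tools   
Printer | Toys    
Router  | Toys    
Tablet  | Supplies
Lamp    | Toys    
Monitor | Tools   


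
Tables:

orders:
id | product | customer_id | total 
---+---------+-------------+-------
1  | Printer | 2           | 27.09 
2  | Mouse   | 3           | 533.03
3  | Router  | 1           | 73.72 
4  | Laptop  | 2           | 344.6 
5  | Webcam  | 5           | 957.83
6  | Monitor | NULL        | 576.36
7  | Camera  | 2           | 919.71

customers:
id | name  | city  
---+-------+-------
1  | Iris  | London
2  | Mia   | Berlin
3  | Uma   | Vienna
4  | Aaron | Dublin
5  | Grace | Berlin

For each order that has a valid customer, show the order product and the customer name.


INNER JOIN keeps only orders rows whose customer_id matches an id in customers. Walk through each order:
  - order 1 (Printer): customer_id=2 -> matches Mia
  - order 2 (Mouse): customer_id=3 -> matches Uma
  - order 3 (Router): customer_id=1 -> matches Iris
  - order 4 (Laptop): customer_id=2 -> matches Mia
  - order 5 (Webcam): customer_id=5 -> matches Grace
  - order 6 (Monitor): customer_id=NULL, no match -> dropped
  - order 7 (Camera): customer_id=2 -> matches Mia
So 1 of 7 rows is dropped.

SQL:
SELECT a.product, b.name AS customer
FROM orders a
INNER JOIN customers b ON a.customer_id = b.id

Result:
product | customer
--------+---------
Printer | Mia     
Mouse   | Uma     
Router  | Iris    
Laptop  | Mia     
Webcam  | Grace   
Camera  | Mia     


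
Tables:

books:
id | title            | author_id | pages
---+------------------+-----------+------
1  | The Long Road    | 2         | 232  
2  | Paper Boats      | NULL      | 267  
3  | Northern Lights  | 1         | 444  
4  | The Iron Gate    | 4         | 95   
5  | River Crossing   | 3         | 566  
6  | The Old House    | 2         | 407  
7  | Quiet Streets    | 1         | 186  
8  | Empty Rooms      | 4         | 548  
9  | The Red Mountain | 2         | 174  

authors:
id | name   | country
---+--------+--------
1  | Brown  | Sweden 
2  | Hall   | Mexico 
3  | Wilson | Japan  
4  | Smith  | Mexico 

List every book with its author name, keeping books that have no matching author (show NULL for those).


LEFT JOIN keeps every row from books (the left table); where author_id has no match in authors, the author columns become NULL. Walk through each book:
  - book 1 (The Long Road): author_id=2 -> matches Hall
  - book 2 (Paper Boats): author_id=NULL, no match -> kept with NULL
  - book 3 (Northern Lights): author_id=1 -> matches Brown
  - book 4 (The Iron Gate): author_id=4 -> matches Smith
  - book 5 (River Crossing): author_id=3 -> matches Wilson
  - book 6 (The Old House): author_id=2 -> matches Hall
  - book 7 (Quiet Streets): author_id=1 -> matches Brown
  - book 8 (Empty Rooms): author_id=4 -> matches Smith
  - book 9 (The Red Mountain): author_id=2 -> matches Hall
All 9 rows appear; 1 has NULL author.

SQL:
SELECT a.title, b.name AS author
FROM books a
LEFT JOIN authors b ON a.author_id = b.id

Result:
title            | author
-----------------+-------
The Long Road    | Hall  
Paper Boats      | NULL  
Northern Lights  | Brown 
The Iron Gate    | Smith 
River Crossing   | Wilson
The Old House    | Hall  
Quiet Streets    | Brown 
Empty Rooms      | Smith 
The Red Mountain | Hall  


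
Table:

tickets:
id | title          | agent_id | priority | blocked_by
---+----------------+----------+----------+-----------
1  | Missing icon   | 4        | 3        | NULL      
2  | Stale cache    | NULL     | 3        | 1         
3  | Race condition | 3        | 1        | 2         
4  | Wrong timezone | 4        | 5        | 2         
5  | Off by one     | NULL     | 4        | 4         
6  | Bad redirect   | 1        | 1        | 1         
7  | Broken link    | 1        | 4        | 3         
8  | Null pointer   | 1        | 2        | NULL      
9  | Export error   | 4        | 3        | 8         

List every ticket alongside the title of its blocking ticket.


This is a self-join: tickets is joined to a second copy of itself, matching each row's blocked_by to another row's id. Use LEFT JOIN so rows with blocked_by=NULL are kept.
  - ticket 1 (Missing icon): blocked_by=NULL -> NULL
  - ticket 2 (Stale cache): blocked_by=1 -> Missing icon
  - ticket 3 (Race condition): blocked_by=2 -> Stale cache
  - ticket 4 (Wrong timezone): blocked_by=2 -> Stale cache
  - ticket 5 (Off by one): blocked_by=4 -> Wrong timezone
  - ticket 6 (Bad redirect): blocked_by=1 -> Missing icon
  - ticket 7 (Broken link): blocked_by=3 -> Race condition
  - ticket 8 (Null pointer): blocked_by=NULL -> NULL
  - ticket 9 (Export error): blocked_by=8 -> Null pointer

SQL:
SELECT a.title AS item, b.title AS blocked_by
FROM tickets a
LEFT JOIN tickets b ON a.blocked_by = b.id

Result:
item           | blocked_by    
---------------+---------------
Missing icon   | NULL          
Stale cache    | Missing icon  
Race condition | Stale cache   
Wrong timezone | Stale cache   
Off by one     | Wrong timezone
Bad redirect   | Missing icon  
Broken link    | Race condition
Null pointer   | NULL          
Export error   | Null pointer  


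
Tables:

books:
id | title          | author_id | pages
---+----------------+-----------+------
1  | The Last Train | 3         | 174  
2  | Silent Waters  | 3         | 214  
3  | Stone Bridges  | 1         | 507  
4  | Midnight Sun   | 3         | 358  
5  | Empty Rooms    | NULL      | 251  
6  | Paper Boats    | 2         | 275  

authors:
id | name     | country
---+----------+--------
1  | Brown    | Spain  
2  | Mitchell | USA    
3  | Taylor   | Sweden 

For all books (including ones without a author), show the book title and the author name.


LEFT JOIN keeps every row from books (the left table); where author_id has no match in authors, the author columns become NULL. Walk through each book:
  - book 1 (The Last Train): author_id=3 -> matches Taylor
  - book 2 (Silent Waters): author_id=3 -> matches Taylor
  - book 3 (Stone Bridges): author_id=1 -> matches Brown
  - book 4 (Midnight Sun): author_id=3 -> matches Taylor
  - book 5 (Empty Rooms): author_id=NULL, no match -> kept with NULL
  - book 6 (Paper Boats): author_id=2 -> matches Mitchell
All 6 rows appear; 1 has NULL author.

SQL:
SELECT a.title, b.name AS author
FROM books a
LEFT JOIN authors b ON a.author_id = b.id

Result:
title          | author  
---------------+---------
The Last Train | Taylor  
Silent Waters  | Taylor  
Stone Bridges  | Brown   
Midnight Sun   | Taylor  
Empty Rooms    | NULL    
Paper Boats    | Mitchell


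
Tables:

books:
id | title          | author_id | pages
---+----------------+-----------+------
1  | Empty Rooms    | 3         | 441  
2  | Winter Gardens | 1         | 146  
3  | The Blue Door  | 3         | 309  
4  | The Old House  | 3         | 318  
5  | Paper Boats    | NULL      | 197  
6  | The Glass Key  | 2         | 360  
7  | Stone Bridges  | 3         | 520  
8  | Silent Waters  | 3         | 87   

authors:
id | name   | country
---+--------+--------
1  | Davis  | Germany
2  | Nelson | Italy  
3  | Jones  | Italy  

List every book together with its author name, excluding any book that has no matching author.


INNER JOIN keeps only books rows whose author_id matches an id in authors. Walk through each book:
  - book 1 (Empty Rooms): author_id=3 -> matches Jones
  - book 2 (Winter Gardens): author_id=1 -> matches Davis
  - book 3 (The Blue Door): author_id=3 -> matches Jones
  - book 4 (The Old House): author_id=3 -> matches Jones
  - book 5 (Paper Boats): author_id=NULL, no match -> dropped
  - book 6 (The Glass Key): author_id=2 -> matches Nelson
  - book 7 (Stone Bridges): author_id=3 -> matches Jones
  - book 8 (Silent Waters): author_id=3 -> matches Jones
So 1 of 8 rows is dropped.

SQL:
SELECT a.title, b.name AS author
FROM books a
INNER JOIN authors b ON a.author_id = b.id

Result:
title          | author
---------------+-------
Empty Rooms    | Jones 
Winter Gardens | Davis 
The Blue Door  | Jones 
The Old House  | Jones 
The Glass Key  | Nelson
Stone Bridges  | Jones 
Silent Waters  | Jones 


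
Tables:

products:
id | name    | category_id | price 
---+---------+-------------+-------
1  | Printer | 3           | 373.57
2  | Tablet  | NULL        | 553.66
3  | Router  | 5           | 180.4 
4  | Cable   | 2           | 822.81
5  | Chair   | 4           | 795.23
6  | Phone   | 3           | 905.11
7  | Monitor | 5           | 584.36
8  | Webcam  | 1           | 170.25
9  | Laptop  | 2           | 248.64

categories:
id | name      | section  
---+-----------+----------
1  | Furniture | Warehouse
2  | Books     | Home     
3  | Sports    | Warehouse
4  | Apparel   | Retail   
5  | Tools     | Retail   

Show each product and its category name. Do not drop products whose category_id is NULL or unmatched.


LEFT JOIN keeps every row from products (the left table); where category_id has no match in categories, the category columns become NULL. Walk through each product:
  - product 1 (Printer): category_id=3 -> matches Sports
  - product 2 (Tablet): category_id=NULL, no match -> kept with NULL
  - product 3 (Router): category_id=5 -> matches Tools
  - product 4 (Cable): category_id=2 -> matches Books
  - product 5 (Chair): category_id=4 -> matches Apparel
  - product 6 (Phone): category_id=3 -> matches Sports
  - product 7 (Monitor): category_id=5 -> matches Tools
  - product 8 (Webcam): category_id=1 -> matches Furniture
  - product 9 (Laptop): category_id=2 -> matches Books
All 9 rows appear; 1 has NULL category.

SQL:
SELECT a.name, b.name AS category
FROM products a
LEFT JOIN categories b ON a.category_id = b.id

Result:
name    | category 
--------+----------
Printer | Sports   
Tablet  | NULL     
Router  | Tools    
Cable   | Books    
Chair   | Apparel  
Phone   | Sports   
Monitor | Tools    
Webcam  | Furniture
Laptop  | Books    


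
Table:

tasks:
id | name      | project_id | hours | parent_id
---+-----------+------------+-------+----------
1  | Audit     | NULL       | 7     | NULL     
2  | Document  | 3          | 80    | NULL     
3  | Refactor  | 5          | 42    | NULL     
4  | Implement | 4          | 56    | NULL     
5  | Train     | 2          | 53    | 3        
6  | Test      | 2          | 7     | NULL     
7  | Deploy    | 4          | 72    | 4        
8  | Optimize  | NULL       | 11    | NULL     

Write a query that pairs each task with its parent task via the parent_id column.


This is a self-join: tasks is joined to a second copy of itself, matching each row's parent_id to another row's id. Use LEFT JOIN so rows with parent_id=NULL are kept.
  - task 1 (Audit): parent_id=NULL -> NULL
  - task 2 (Document): parent_id=NULL -> NULL
  - task 3 (Refactor): parent_id=NULL -> NULL
  - task 4 (Implement): parent_id=NULL -> NULL
  - task 5 (Train): parent_id=3 -> Refactor
  - task 6 (Test): parent_id=NULL -> NULL
  - task 7 (Deploy): parent_id=4 -> Implement
  - task 8 (Optimize): parent_id=NULL -> NULL

SQL:
SELECT a.name AS item, b.name AS parent
FROM tasks a
LEFT JOIN tasks b ON a.parent_id = b.id

Result:
item      | parent   
----------+----------
Audit     | NULL     
Document  | NULL     
Refactor  | NULL     
Implement | NULL     
Train     | Refactor 
Test      | NULL     
Deploy    | Implement
Optimize  | NULL     


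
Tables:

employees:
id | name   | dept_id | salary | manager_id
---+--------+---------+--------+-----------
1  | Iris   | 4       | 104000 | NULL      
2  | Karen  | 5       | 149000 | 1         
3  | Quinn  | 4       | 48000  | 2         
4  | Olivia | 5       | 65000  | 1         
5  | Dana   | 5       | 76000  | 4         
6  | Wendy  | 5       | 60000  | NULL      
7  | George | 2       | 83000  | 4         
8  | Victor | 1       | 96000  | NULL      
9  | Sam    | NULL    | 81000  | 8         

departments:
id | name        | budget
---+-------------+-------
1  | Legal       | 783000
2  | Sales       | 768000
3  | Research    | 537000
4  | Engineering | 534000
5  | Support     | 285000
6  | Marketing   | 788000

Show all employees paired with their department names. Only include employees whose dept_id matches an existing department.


INNER JOIN keeps only employees rows whose dept_id matches an id in departments. Walk through each employee:
  - employee 1 (Iris): dept_id=4 -> matches Engineering
  - employee 2 (Karen): dept_id=5 -> matches Support
  - employee 3 (Quinn): dept_id=4 -> matches Engineering
  - employee 4 (Olivia): dept_id=5 -> matches Support
  - employee 5 (Dana): dept_id=5 -> matches Support
  - employee 6 (Wendy): dept_id=5 -> matches Support
  - employee 7 (George): dept_id=2 -> matches Sales
  - employee 8 (Victor): dept_id=1 -> matches Legal
  - employee 9 (Sam): dept_id=NULL, no match -> dropped
So 1 of 9 rows is dropped.

SQL:
SELECT a.name, b.name AS department
FROM employees a
INNER JOIN departments b ON a.dept_id = b.id

Result:
name   | department 
-------+------------
Iris   | Engineering
Karen  | Support    
Quinn  | Engineering
Olivia | Support    
Dana   | Support    
Wendy  | Support    
George | Sales      
Victor | Legal      


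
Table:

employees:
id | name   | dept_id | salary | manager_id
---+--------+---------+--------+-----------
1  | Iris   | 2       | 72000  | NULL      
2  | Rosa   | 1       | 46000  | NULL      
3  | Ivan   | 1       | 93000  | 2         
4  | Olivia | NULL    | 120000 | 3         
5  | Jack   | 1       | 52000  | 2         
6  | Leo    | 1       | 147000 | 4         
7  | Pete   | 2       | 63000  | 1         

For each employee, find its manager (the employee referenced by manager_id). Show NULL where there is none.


This is a self-join: employees is joined to a second copy of itself, matching each row's manager_id to another row's id. Use LEFT JOIN so rows with manager_id=NULL are kept.
  - employee 1 (Iris): manager_id=NULL -> NULL
  - employee 2 (Rosa): manager_id=NULL -> NULL
  - employee 3 (Ivan): manager_id=2 -> Rosa
  - employee 4 (Olivia): manager_id=3 -> Ivan
  - employee 5 (Jack): manager_id=2 -> Rosa
  - employee 6 (Leo): manager_id=4 -> Olivia
  - employee 7 (Pete): manager_id=1 -> Iris

SQL:
SELECT a.name AS item, b.name AS manager
FROM employees a
LEFT JOIN employees b ON a.manager_id = b.id

Result:
item   | manager
-------+--------
Iris   | NULL   
Rosa   | NULL   
Ivan   | Rosa   
Olivia | Ivan   
Jack   | Rosa   
Leo    | Olivia 
Pete   | Iris   


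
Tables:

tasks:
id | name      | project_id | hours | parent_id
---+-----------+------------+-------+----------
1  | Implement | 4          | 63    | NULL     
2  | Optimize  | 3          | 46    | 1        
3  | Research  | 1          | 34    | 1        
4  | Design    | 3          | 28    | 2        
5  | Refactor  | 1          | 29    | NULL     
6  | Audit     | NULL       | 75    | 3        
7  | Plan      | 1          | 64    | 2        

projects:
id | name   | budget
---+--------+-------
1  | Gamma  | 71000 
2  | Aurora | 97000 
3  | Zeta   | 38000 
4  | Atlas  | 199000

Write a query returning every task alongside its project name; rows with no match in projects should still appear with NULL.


LEFT JOIN keeps every row from tasks (the left table); where project_id has no match in projects, the project columns become NULL. Walk through each task:
  - task 1 (Implement): project_id=4 -> matches Atlas
  - task 2 (Optimize): project_id=3 -> matches Zeta
  - task 3 (Research): project_id=1 -> matches Gamma
  - task 4 (Design): project_id=3 -> matches Zeta
  - task 5 (Refactor): project_id=1 -> matches Gamma
  - task 6 (Audit): project_id=NULL, no match -> kept with NULL
  - task 7 (Plan): project_id=1 -> matches Gamma
All 7 rows appear; 1 has NULL project.

SQL:
SELECT a.name, b.name AS project
FROM tasks a
LEFT JOIN projects b ON a.project_id = b.id

Result:
name      | project
----------+--------
Implement | Atlas  
Optimize  | Zeta   
Research  | Gamma  
Design    | Zeta   
Refactor  | Gamma  
Audit     | NULL   
Plan      | Gamma  


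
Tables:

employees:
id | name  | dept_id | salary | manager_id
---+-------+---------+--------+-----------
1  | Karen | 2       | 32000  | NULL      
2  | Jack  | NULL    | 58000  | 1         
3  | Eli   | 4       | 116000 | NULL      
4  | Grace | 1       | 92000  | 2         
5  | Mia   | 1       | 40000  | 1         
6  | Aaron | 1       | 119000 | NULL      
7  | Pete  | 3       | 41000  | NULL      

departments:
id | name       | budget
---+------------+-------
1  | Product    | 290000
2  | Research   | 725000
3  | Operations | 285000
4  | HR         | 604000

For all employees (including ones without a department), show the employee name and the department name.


LEFT JOIN keeps every row from employees (the left table); where dept_id has no match in departments, the department columns become NULL. Walk through each employee:
  - employee 1 (Karen): dept_id=2 -> matches Research
  - employee 2 (Jack): dept_id=NULL, no match -> kept with NULL
  - employee 3 (Eli): dept_id=4 -> matches HR
  - employee 4 (Grace): dept_id=1 -> matches Product
  - employee 5 (Mia): dept_id=1 -> matches Product
  - employee 6 (Aaron): dept_id=1 -> matches Product
  - employee 7 (Pete): dept_id=3 -> matches Operations
All 7 rows appear; 1 has NULL department.

SQL:
SELECT a.name, b.name AS department
FROM employees a
LEFT JOIN departments b ON a.dept_id = b.id

Result:
name  | department
------+-----------
Karen | Research  
Jack  | NULL      
Eli   | HR        
Grace | Product   
Mia   | Product   
Aaron | Product   
Pete  | Operations


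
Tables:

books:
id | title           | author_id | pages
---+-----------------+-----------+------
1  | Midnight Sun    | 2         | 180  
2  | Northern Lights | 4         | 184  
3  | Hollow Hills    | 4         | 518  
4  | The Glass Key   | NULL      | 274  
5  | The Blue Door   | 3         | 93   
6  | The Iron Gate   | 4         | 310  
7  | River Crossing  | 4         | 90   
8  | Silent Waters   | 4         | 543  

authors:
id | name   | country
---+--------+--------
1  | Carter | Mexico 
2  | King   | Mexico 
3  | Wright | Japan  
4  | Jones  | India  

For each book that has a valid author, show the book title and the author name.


INNER JOIN keeps only books rows whose author_id matches an id in authors. Walk through each book:
  - book 1 (Midnight Sun): author_id=2 -> matches King
  - book 2 (Northern Lights): author_id=4 -> matches Jones
  - book 3 (Hollow Hills): author_id=4 -> matches Jones
  - book 4 (The Glass Key): author_id=NULL, no match -> dropped
  - book 5 (The Blue Door): author_id=3 -> matches Wright
  - book 6 (The Iron Gate): author_id=4 -> matches Jones
  - book 7 (River Crossing): author_id=4 -> matches Jones
  - book 8 (Silent Waters): author_id=4 -> matches Jones
So 1 of 8 rows is dropped.

SQL:
SELECT a.title, b.name AS author
FROM books a
INNER JOIN authors b ON a.author_id = b.id

Result:
title           | author
----------------+-------
Midnight Sun    | King  
Northern Lights | Jones 
Hollow Hills    | Jones 
The Blue Door   | Wright
The Iron Gate   | Jones 
River Crossing  | Jones 
Silent Waters   | Jones 


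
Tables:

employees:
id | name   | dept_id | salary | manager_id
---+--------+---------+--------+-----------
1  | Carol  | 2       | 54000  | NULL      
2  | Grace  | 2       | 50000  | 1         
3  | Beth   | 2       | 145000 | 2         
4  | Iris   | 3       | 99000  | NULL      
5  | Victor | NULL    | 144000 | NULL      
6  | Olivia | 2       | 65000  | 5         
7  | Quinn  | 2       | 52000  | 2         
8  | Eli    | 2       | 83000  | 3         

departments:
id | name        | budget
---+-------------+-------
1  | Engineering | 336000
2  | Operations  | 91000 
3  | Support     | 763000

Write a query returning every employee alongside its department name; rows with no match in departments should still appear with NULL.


LEFT JOIN keeps every row from employees (the left table); where dept_id has no match in departments, the department columns become NULL. Walk through each employee:
  - employee 1 (Carol): dept_id=2 -> matches Operations
  - employee 2 (Grace): dept_id=2 -> matches Operations
  - employee 3 (Beth): dept_id=2 -> matches Operations
  - employee 4 (Iris): dept_id=3 -> matches Support
  - employee 5 (Victor): dept_id=NULL, no match -> kept with NULL
  - employee 6 (Olivia): dept_id=2 -> matches Operations
  - employee 7 (Quinn): dept_id=2 -> matches Operations
  - employee 8 (Eli): dept_id=2 -> matches Operations
All 8 rows appear; 1 has NULL department.

SQL:
SELECT a.name, b.name AS department
FROM employees a
LEFT JOIN departments b ON a.dept_id = b.id

Result:
name   | department
-------+-----------
Carol  | Operations
Grace  | Operations
Beth   | Operations
Iris   | Support   
Victor | NULL      
Olivia | Operations
Quinn  | Operations
Eli    | Operations
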